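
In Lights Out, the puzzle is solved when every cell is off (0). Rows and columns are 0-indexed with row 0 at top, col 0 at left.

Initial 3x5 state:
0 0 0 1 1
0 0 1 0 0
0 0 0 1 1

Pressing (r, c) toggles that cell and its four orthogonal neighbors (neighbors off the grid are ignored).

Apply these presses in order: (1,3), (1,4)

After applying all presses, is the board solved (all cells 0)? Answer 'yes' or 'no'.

Answer: yes

Derivation:
After press 1 at (1,3):
0 0 0 0 1
0 0 0 1 1
0 0 0 0 1

After press 2 at (1,4):
0 0 0 0 0
0 0 0 0 0
0 0 0 0 0

Lights still on: 0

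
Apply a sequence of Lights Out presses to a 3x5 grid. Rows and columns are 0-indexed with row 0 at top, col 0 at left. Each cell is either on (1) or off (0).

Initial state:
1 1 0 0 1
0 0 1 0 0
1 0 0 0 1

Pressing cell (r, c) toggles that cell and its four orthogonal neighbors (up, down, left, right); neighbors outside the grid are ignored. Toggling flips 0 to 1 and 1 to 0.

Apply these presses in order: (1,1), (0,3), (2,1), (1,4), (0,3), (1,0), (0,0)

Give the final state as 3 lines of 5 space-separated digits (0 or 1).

Answer: 1 1 0 0 0
1 1 0 1 1
1 0 1 0 0

Derivation:
After press 1 at (1,1):
1 0 0 0 1
1 1 0 0 0
1 1 0 0 1

After press 2 at (0,3):
1 0 1 1 0
1 1 0 1 0
1 1 0 0 1

After press 3 at (2,1):
1 0 1 1 0
1 0 0 1 0
0 0 1 0 1

After press 4 at (1,4):
1 0 1 1 1
1 0 0 0 1
0 0 1 0 0

After press 5 at (0,3):
1 0 0 0 0
1 0 0 1 1
0 0 1 0 0

After press 6 at (1,0):
0 0 0 0 0
0 1 0 1 1
1 0 1 0 0

After press 7 at (0,0):
1 1 0 0 0
1 1 0 1 1
1 0 1 0 0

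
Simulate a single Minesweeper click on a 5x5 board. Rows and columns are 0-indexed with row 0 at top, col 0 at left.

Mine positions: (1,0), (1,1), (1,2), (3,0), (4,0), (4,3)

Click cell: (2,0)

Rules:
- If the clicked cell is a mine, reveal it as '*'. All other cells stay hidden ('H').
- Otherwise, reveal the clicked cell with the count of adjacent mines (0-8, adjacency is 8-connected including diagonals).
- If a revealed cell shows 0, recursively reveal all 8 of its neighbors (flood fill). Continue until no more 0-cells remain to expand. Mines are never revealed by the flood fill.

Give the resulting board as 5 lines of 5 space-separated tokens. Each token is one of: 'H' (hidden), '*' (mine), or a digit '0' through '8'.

H H H H H
H H H H H
3 H H H H
H H H H H
H H H H H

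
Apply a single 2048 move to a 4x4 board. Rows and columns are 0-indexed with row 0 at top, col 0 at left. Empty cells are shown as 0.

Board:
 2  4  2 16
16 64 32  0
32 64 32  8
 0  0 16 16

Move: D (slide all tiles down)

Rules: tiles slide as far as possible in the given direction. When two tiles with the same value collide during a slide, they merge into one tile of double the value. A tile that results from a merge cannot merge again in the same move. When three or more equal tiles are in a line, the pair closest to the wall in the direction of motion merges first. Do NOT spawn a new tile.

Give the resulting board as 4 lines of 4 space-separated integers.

Slide down:
col 0: [2, 16, 32, 0] -> [0, 2, 16, 32]
col 1: [4, 64, 64, 0] -> [0, 0, 4, 128]
col 2: [2, 32, 32, 16] -> [0, 2, 64, 16]
col 3: [16, 0, 8, 16] -> [0, 16, 8, 16]

Answer:   0   0   0   0
  2   0   2  16
 16   4  64   8
 32 128  16  16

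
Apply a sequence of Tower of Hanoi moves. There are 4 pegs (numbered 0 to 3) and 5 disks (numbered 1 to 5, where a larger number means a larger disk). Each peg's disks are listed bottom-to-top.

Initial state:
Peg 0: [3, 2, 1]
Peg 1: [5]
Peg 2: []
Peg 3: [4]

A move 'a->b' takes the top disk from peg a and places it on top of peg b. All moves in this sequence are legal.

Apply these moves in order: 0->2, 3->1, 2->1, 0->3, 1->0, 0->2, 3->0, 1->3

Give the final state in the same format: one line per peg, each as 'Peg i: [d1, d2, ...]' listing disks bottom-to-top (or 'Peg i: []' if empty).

After move 1 (0->2):
Peg 0: [3, 2]
Peg 1: [5]
Peg 2: [1]
Peg 3: [4]

After move 2 (3->1):
Peg 0: [3, 2]
Peg 1: [5, 4]
Peg 2: [1]
Peg 3: []

After move 3 (2->1):
Peg 0: [3, 2]
Peg 1: [5, 4, 1]
Peg 2: []
Peg 3: []

After move 4 (0->3):
Peg 0: [3]
Peg 1: [5, 4, 1]
Peg 2: []
Peg 3: [2]

After move 5 (1->0):
Peg 0: [3, 1]
Peg 1: [5, 4]
Peg 2: []
Peg 3: [2]

After move 6 (0->2):
Peg 0: [3]
Peg 1: [5, 4]
Peg 2: [1]
Peg 3: [2]

After move 7 (3->0):
Peg 0: [3, 2]
Peg 1: [5, 4]
Peg 2: [1]
Peg 3: []

After move 8 (1->3):
Peg 0: [3, 2]
Peg 1: [5]
Peg 2: [1]
Peg 3: [4]

Answer: Peg 0: [3, 2]
Peg 1: [5]
Peg 2: [1]
Peg 3: [4]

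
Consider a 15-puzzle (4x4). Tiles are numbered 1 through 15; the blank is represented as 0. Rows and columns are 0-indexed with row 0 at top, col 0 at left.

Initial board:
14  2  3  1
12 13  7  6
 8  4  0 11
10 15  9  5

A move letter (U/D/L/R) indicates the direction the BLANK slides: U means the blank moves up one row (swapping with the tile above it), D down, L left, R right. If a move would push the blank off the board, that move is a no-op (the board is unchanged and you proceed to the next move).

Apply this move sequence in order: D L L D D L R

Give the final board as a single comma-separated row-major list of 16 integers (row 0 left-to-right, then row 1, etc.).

Answer: 14, 2, 3, 1, 12, 13, 7, 6, 8, 4, 9, 11, 10, 0, 15, 5

Derivation:
After move 1 (D):
14  2  3  1
12 13  7  6
 8  4  9 11
10 15  0  5

After move 2 (L):
14  2  3  1
12 13  7  6
 8  4  9 11
10  0 15  5

After move 3 (L):
14  2  3  1
12 13  7  6
 8  4  9 11
 0 10 15  5

After move 4 (D):
14  2  3  1
12 13  7  6
 8  4  9 11
 0 10 15  5

After move 5 (D):
14  2  3  1
12 13  7  6
 8  4  9 11
 0 10 15  5

After move 6 (L):
14  2  3  1
12 13  7  6
 8  4  9 11
 0 10 15  5

After move 7 (R):
14  2  3  1
12 13  7  6
 8  4  9 11
10  0 15  5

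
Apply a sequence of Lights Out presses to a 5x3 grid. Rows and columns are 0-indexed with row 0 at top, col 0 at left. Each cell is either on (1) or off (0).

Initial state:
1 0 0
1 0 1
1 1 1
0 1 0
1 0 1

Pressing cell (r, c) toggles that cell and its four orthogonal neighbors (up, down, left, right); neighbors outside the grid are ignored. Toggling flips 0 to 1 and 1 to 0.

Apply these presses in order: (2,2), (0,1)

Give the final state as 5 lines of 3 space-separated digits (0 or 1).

Answer: 0 1 1
1 1 0
1 0 0
0 1 1
1 0 1

Derivation:
After press 1 at (2,2):
1 0 0
1 0 0
1 0 0
0 1 1
1 0 1

After press 2 at (0,1):
0 1 1
1 1 0
1 0 0
0 1 1
1 0 1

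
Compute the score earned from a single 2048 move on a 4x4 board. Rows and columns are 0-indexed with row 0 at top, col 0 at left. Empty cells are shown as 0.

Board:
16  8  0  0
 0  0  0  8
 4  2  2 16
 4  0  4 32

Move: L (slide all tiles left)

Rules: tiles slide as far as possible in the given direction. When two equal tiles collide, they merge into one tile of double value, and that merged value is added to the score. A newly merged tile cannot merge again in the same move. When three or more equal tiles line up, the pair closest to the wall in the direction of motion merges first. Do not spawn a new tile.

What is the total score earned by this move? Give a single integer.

Slide left:
row 0: [16, 8, 0, 0] -> [16, 8, 0, 0]  score +0 (running 0)
row 1: [0, 0, 0, 8] -> [8, 0, 0, 0]  score +0 (running 0)
row 2: [4, 2, 2, 16] -> [4, 4, 16, 0]  score +4 (running 4)
row 3: [4, 0, 4, 32] -> [8, 32, 0, 0]  score +8 (running 12)
Board after move:
16  8  0  0
 8  0  0  0
 4  4 16  0
 8 32  0  0

Answer: 12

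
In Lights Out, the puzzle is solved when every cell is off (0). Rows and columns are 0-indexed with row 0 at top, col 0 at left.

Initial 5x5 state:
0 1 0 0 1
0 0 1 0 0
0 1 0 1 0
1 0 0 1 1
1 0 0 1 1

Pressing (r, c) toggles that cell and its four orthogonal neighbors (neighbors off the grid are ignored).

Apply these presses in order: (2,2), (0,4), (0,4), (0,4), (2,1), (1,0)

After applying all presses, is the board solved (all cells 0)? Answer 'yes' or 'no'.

Answer: no

Derivation:
After press 1 at (2,2):
0 1 0 0 1
0 0 0 0 0
0 0 1 0 0
1 0 1 1 1
1 0 0 1 1

After press 2 at (0,4):
0 1 0 1 0
0 0 0 0 1
0 0 1 0 0
1 0 1 1 1
1 0 0 1 1

After press 3 at (0,4):
0 1 0 0 1
0 0 0 0 0
0 0 1 0 0
1 0 1 1 1
1 0 0 1 1

After press 4 at (0,4):
0 1 0 1 0
0 0 0 0 1
0 0 1 0 0
1 0 1 1 1
1 0 0 1 1

After press 5 at (2,1):
0 1 0 1 0
0 1 0 0 1
1 1 0 0 0
1 1 1 1 1
1 0 0 1 1

After press 6 at (1,0):
1 1 0 1 0
1 0 0 0 1
0 1 0 0 0
1 1 1 1 1
1 0 0 1 1

Lights still on: 14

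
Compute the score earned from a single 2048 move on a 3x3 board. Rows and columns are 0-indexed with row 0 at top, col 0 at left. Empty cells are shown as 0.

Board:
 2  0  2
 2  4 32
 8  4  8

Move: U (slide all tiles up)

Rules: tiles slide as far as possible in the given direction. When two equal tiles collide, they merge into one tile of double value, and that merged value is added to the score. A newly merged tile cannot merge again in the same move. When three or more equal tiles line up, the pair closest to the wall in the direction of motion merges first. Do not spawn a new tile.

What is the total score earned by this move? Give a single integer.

Slide up:
col 0: [2, 2, 8] -> [4, 8, 0]  score +4 (running 4)
col 1: [0, 4, 4] -> [8, 0, 0]  score +8 (running 12)
col 2: [2, 32, 8] -> [2, 32, 8]  score +0 (running 12)
Board after move:
 4  8  2
 8  0 32
 0  0  8

Answer: 12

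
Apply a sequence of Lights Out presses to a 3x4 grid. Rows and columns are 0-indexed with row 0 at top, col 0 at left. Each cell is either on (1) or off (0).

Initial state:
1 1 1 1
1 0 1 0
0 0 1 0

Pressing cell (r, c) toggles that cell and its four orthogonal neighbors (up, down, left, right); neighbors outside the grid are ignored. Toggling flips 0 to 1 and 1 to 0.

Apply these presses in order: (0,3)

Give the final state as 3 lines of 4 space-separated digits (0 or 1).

After press 1 at (0,3):
1 1 0 0
1 0 1 1
0 0 1 0

Answer: 1 1 0 0
1 0 1 1
0 0 1 0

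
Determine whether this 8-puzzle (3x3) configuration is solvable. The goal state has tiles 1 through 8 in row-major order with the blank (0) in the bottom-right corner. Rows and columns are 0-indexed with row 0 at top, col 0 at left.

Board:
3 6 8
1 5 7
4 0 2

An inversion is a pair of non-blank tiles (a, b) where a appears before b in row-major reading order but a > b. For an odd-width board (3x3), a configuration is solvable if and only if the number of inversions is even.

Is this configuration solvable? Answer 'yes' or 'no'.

Answer: yes

Derivation:
Inversions (pairs i<j in row-major order where tile[i] > tile[j] > 0): 16
16 is even, so the puzzle is solvable.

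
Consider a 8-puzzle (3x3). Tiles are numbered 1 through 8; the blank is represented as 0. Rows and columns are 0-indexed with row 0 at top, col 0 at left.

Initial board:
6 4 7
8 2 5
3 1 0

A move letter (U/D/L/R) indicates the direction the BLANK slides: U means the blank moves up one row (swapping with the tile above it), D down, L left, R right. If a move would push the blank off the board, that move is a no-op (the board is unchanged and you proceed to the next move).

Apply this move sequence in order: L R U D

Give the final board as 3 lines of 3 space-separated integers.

Answer: 6 4 7
8 2 5
3 1 0

Derivation:
After move 1 (L):
6 4 7
8 2 5
3 0 1

After move 2 (R):
6 4 7
8 2 5
3 1 0

After move 3 (U):
6 4 7
8 2 0
3 1 5

After move 4 (D):
6 4 7
8 2 5
3 1 0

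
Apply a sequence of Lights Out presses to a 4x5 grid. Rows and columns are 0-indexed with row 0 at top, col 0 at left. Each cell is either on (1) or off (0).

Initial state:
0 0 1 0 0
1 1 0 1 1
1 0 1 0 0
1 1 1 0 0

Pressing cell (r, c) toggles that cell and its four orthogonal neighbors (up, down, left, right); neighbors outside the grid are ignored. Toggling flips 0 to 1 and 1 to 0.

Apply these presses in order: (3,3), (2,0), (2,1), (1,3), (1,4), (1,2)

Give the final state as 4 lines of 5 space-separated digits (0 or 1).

After press 1 at (3,3):
0 0 1 0 0
1 1 0 1 1
1 0 1 1 0
1 1 0 1 1

After press 2 at (2,0):
0 0 1 0 0
0 1 0 1 1
0 1 1 1 0
0 1 0 1 1

After press 3 at (2,1):
0 0 1 0 0
0 0 0 1 1
1 0 0 1 0
0 0 0 1 1

After press 4 at (1,3):
0 0 1 1 0
0 0 1 0 0
1 0 0 0 0
0 0 0 1 1

After press 5 at (1,4):
0 0 1 1 1
0 0 1 1 1
1 0 0 0 1
0 0 0 1 1

After press 6 at (1,2):
0 0 0 1 1
0 1 0 0 1
1 0 1 0 1
0 0 0 1 1

Answer: 0 0 0 1 1
0 1 0 0 1
1 0 1 0 1
0 0 0 1 1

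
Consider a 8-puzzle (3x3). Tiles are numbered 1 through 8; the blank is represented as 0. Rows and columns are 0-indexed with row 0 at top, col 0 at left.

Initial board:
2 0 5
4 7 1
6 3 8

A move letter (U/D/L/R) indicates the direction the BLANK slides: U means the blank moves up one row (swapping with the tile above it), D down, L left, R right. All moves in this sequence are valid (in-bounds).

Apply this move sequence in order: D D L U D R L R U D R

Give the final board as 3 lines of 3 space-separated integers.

After move 1 (D):
2 7 5
4 0 1
6 3 8

After move 2 (D):
2 7 5
4 3 1
6 0 8

After move 3 (L):
2 7 5
4 3 1
0 6 8

After move 4 (U):
2 7 5
0 3 1
4 6 8

After move 5 (D):
2 7 5
4 3 1
0 6 8

After move 6 (R):
2 7 5
4 3 1
6 0 8

After move 7 (L):
2 7 5
4 3 1
0 6 8

After move 8 (R):
2 7 5
4 3 1
6 0 8

After move 9 (U):
2 7 5
4 0 1
6 3 8

After move 10 (D):
2 7 5
4 3 1
6 0 8

After move 11 (R):
2 7 5
4 3 1
6 8 0

Answer: 2 7 5
4 3 1
6 8 0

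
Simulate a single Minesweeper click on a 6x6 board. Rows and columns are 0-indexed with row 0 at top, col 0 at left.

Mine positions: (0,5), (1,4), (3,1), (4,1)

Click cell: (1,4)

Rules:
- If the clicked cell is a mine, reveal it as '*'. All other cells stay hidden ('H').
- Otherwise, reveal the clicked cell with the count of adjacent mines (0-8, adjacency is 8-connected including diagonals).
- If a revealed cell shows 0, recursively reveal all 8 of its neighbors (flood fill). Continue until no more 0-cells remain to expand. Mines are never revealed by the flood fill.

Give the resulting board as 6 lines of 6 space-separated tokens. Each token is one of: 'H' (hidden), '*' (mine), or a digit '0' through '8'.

H H H H H H
H H H H * H
H H H H H H
H H H H H H
H H H H H H
H H H H H H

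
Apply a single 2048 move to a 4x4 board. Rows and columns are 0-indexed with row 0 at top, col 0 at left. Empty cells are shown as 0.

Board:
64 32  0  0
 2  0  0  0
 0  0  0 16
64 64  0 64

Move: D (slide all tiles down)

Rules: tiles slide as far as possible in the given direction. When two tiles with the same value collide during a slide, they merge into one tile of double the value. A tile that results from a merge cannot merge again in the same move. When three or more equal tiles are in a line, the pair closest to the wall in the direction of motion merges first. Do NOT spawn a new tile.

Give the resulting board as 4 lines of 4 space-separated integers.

Slide down:
col 0: [64, 2, 0, 64] -> [0, 64, 2, 64]
col 1: [32, 0, 0, 64] -> [0, 0, 32, 64]
col 2: [0, 0, 0, 0] -> [0, 0, 0, 0]
col 3: [0, 0, 16, 64] -> [0, 0, 16, 64]

Answer:  0  0  0  0
64  0  0  0
 2 32  0 16
64 64  0 64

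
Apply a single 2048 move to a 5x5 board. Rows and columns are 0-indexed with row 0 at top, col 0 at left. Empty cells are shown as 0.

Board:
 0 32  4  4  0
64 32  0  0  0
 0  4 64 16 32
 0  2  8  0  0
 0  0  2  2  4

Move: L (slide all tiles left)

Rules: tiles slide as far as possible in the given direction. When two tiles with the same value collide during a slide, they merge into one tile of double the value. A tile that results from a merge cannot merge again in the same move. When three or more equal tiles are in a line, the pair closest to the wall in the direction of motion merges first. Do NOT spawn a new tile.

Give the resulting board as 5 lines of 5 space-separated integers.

Answer: 32  8  0  0  0
64 32  0  0  0
 4 64 16 32  0
 2  8  0  0  0
 4  4  0  0  0

Derivation:
Slide left:
row 0: [0, 32, 4, 4, 0] -> [32, 8, 0, 0, 0]
row 1: [64, 32, 0, 0, 0] -> [64, 32, 0, 0, 0]
row 2: [0, 4, 64, 16, 32] -> [4, 64, 16, 32, 0]
row 3: [0, 2, 8, 0, 0] -> [2, 8, 0, 0, 0]
row 4: [0, 0, 2, 2, 4] -> [4, 4, 0, 0, 0]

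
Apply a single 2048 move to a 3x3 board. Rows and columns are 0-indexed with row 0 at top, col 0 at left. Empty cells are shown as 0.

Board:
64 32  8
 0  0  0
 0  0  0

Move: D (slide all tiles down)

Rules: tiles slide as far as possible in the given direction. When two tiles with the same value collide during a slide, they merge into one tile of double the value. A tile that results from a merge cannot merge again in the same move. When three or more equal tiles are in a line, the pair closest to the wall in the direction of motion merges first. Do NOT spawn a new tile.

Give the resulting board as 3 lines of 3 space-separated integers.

Slide down:
col 0: [64, 0, 0] -> [0, 0, 64]
col 1: [32, 0, 0] -> [0, 0, 32]
col 2: [8, 0, 0] -> [0, 0, 8]

Answer:  0  0  0
 0  0  0
64 32  8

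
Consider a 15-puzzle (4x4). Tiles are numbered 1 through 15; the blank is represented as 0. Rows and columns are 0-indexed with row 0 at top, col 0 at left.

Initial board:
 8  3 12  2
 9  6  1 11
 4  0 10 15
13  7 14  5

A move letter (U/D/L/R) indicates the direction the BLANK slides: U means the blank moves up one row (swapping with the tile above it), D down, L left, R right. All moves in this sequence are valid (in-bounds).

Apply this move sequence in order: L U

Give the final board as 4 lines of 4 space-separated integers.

After move 1 (L):
 8  3 12  2
 9  6  1 11
 0  4 10 15
13  7 14  5

After move 2 (U):
 8  3 12  2
 0  6  1 11
 9  4 10 15
13  7 14  5

Answer:  8  3 12  2
 0  6  1 11
 9  4 10 15
13  7 14  5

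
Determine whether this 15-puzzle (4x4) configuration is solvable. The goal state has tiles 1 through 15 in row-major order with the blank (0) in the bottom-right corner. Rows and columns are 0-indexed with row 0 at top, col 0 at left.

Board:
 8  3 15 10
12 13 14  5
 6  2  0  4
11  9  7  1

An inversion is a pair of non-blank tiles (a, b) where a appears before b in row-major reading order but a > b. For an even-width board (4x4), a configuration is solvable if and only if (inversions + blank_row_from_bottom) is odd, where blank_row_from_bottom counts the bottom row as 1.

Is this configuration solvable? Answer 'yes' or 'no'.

Answer: no

Derivation:
Inversions: 66
Blank is in row 2 (0-indexed from top), which is row 2 counting from the bottom (bottom = 1).
66 + 2 = 68, which is even, so the puzzle is not solvable.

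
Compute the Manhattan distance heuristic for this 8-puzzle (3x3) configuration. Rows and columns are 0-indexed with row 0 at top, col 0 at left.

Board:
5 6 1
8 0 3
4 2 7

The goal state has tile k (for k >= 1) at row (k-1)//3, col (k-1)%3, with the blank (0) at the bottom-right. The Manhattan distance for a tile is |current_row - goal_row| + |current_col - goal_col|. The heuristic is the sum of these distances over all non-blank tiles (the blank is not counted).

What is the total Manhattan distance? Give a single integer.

Answer: 14

Derivation:
Tile 5: (0,0)->(1,1) = 2
Tile 6: (0,1)->(1,2) = 2
Tile 1: (0,2)->(0,0) = 2
Tile 8: (1,0)->(2,1) = 2
Tile 3: (1,2)->(0,2) = 1
Tile 4: (2,0)->(1,0) = 1
Tile 2: (2,1)->(0,1) = 2
Tile 7: (2,2)->(2,0) = 2
Sum: 2 + 2 + 2 + 2 + 1 + 1 + 2 + 2 = 14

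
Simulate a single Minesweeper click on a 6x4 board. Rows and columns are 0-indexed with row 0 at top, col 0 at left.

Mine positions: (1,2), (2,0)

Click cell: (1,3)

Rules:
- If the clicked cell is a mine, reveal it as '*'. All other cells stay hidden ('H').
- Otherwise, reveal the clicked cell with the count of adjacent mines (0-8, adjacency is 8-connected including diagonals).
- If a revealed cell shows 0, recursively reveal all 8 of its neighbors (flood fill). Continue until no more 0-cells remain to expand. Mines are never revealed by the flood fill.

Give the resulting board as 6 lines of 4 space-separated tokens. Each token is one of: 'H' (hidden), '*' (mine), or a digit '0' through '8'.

H H H H
H H H 1
H H H H
H H H H
H H H H
H H H H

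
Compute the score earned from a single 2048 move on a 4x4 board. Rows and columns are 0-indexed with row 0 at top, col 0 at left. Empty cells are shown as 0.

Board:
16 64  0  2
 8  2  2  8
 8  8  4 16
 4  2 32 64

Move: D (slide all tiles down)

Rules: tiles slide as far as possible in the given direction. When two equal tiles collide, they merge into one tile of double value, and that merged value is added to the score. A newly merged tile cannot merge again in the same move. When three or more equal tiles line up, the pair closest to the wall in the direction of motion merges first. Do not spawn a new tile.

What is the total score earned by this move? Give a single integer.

Slide down:
col 0: [16, 8, 8, 4] -> [0, 16, 16, 4]  score +16 (running 16)
col 1: [64, 2, 8, 2] -> [64, 2, 8, 2]  score +0 (running 16)
col 2: [0, 2, 4, 32] -> [0, 2, 4, 32]  score +0 (running 16)
col 3: [2, 8, 16, 64] -> [2, 8, 16, 64]  score +0 (running 16)
Board after move:
 0 64  0  2
16  2  2  8
16  8  4 16
 4  2 32 64

Answer: 16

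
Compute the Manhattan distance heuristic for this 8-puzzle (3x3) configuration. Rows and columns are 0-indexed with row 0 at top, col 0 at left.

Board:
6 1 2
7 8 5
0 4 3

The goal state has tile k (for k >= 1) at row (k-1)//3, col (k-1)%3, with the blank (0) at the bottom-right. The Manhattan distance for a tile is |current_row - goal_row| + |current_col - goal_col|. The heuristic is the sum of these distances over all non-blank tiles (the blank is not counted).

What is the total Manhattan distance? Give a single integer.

Tile 6: at (0,0), goal (1,2), distance |0-1|+|0-2| = 3
Tile 1: at (0,1), goal (0,0), distance |0-0|+|1-0| = 1
Tile 2: at (0,2), goal (0,1), distance |0-0|+|2-1| = 1
Tile 7: at (1,0), goal (2,0), distance |1-2|+|0-0| = 1
Tile 8: at (1,1), goal (2,1), distance |1-2|+|1-1| = 1
Tile 5: at (1,2), goal (1,1), distance |1-1|+|2-1| = 1
Tile 4: at (2,1), goal (1,0), distance |2-1|+|1-0| = 2
Tile 3: at (2,2), goal (0,2), distance |2-0|+|2-2| = 2
Sum: 3 + 1 + 1 + 1 + 1 + 1 + 2 + 2 = 12

Answer: 12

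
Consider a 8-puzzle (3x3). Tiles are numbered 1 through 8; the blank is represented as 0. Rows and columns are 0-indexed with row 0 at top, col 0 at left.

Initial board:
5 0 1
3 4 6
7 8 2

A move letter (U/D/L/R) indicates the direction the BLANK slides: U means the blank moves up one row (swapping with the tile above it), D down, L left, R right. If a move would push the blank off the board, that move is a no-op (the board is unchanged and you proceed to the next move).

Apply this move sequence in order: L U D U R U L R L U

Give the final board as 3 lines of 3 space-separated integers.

Answer: 0 5 1
3 4 6
7 8 2

Derivation:
After move 1 (L):
0 5 1
3 4 6
7 8 2

After move 2 (U):
0 5 1
3 4 6
7 8 2

After move 3 (D):
3 5 1
0 4 6
7 8 2

After move 4 (U):
0 5 1
3 4 6
7 8 2

After move 5 (R):
5 0 1
3 4 6
7 8 2

After move 6 (U):
5 0 1
3 4 6
7 8 2

After move 7 (L):
0 5 1
3 4 6
7 8 2

After move 8 (R):
5 0 1
3 4 6
7 8 2

After move 9 (L):
0 5 1
3 4 6
7 8 2

After move 10 (U):
0 5 1
3 4 6
7 8 2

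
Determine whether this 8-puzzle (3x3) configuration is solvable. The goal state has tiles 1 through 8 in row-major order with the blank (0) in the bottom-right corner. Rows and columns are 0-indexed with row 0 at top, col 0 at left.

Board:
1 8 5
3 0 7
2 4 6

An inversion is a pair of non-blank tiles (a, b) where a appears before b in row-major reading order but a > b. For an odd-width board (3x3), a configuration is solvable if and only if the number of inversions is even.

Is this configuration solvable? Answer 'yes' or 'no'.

Inversions (pairs i<j in row-major order where tile[i] > tile[j] > 0): 13
13 is odd, so the puzzle is not solvable.

Answer: no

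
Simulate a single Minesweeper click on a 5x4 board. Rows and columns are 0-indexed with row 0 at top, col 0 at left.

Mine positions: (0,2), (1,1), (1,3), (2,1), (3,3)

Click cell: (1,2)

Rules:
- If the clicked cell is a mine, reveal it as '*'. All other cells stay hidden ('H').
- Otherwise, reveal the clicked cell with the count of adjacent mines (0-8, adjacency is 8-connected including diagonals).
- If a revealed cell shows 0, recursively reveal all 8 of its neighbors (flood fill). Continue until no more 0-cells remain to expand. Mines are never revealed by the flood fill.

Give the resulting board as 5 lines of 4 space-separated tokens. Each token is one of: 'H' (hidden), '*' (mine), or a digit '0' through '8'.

H H H H
H H 4 H
H H H H
H H H H
H H H H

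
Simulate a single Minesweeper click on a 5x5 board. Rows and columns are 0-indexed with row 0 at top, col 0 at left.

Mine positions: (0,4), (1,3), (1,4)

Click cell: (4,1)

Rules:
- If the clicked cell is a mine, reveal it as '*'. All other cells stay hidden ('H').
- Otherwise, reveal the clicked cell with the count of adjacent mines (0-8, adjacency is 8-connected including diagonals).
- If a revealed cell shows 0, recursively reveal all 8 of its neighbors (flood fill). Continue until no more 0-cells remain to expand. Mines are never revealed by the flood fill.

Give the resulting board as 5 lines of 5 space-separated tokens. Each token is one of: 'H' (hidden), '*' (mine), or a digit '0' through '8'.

0 0 1 H H
0 0 1 H H
0 0 1 2 2
0 0 0 0 0
0 0 0 0 0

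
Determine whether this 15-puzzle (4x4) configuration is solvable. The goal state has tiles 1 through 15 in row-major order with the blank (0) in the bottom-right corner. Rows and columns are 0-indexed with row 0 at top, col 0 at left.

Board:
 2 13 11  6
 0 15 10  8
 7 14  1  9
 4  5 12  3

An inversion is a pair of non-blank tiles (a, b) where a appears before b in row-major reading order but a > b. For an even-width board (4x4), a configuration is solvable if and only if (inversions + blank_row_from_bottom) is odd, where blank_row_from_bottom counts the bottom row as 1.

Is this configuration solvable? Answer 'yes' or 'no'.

Answer: no

Derivation:
Inversions: 63
Blank is in row 1 (0-indexed from top), which is row 3 counting from the bottom (bottom = 1).
63 + 3 = 66, which is even, so the puzzle is not solvable.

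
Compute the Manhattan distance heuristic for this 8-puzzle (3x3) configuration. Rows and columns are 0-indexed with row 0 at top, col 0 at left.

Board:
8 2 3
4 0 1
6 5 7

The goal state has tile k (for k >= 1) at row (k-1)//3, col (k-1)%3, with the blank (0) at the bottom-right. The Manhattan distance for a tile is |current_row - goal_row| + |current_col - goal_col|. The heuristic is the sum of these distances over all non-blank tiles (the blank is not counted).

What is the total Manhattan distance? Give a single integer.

Answer: 12

Derivation:
Tile 8: (0,0)->(2,1) = 3
Tile 2: (0,1)->(0,1) = 0
Tile 3: (0,2)->(0,2) = 0
Tile 4: (1,0)->(1,0) = 0
Tile 1: (1,2)->(0,0) = 3
Tile 6: (2,0)->(1,2) = 3
Tile 5: (2,1)->(1,1) = 1
Tile 7: (2,2)->(2,0) = 2
Sum: 3 + 0 + 0 + 0 + 3 + 3 + 1 + 2 = 12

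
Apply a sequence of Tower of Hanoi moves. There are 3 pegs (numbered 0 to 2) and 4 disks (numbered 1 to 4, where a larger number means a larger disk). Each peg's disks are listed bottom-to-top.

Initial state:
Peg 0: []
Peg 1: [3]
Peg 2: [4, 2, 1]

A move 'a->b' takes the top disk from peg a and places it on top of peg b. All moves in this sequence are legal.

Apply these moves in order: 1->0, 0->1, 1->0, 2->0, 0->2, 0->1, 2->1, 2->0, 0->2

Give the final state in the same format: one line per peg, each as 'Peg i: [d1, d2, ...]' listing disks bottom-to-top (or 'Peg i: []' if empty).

After move 1 (1->0):
Peg 0: [3]
Peg 1: []
Peg 2: [4, 2, 1]

After move 2 (0->1):
Peg 0: []
Peg 1: [3]
Peg 2: [4, 2, 1]

After move 3 (1->0):
Peg 0: [3]
Peg 1: []
Peg 2: [4, 2, 1]

After move 4 (2->0):
Peg 0: [3, 1]
Peg 1: []
Peg 2: [4, 2]

After move 5 (0->2):
Peg 0: [3]
Peg 1: []
Peg 2: [4, 2, 1]

After move 6 (0->1):
Peg 0: []
Peg 1: [3]
Peg 2: [4, 2, 1]

After move 7 (2->1):
Peg 0: []
Peg 1: [3, 1]
Peg 2: [4, 2]

After move 8 (2->0):
Peg 0: [2]
Peg 1: [3, 1]
Peg 2: [4]

After move 9 (0->2):
Peg 0: []
Peg 1: [3, 1]
Peg 2: [4, 2]

Answer: Peg 0: []
Peg 1: [3, 1]
Peg 2: [4, 2]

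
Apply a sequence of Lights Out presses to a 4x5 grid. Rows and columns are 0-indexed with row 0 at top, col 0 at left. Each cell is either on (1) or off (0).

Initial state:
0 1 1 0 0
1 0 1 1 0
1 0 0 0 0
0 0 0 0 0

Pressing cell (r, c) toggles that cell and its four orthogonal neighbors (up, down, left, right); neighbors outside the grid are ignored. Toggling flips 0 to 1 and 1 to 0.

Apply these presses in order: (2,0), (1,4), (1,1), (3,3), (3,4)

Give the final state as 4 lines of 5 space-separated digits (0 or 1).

Answer: 0 0 1 0 1
1 1 0 0 1
0 0 0 1 0
1 0 1 0 0

Derivation:
After press 1 at (2,0):
0 1 1 0 0
0 0 1 1 0
0 1 0 0 0
1 0 0 0 0

After press 2 at (1,4):
0 1 1 0 1
0 0 1 0 1
0 1 0 0 1
1 0 0 0 0

After press 3 at (1,1):
0 0 1 0 1
1 1 0 0 1
0 0 0 0 1
1 0 0 0 0

After press 4 at (3,3):
0 0 1 0 1
1 1 0 0 1
0 0 0 1 1
1 0 1 1 1

After press 5 at (3,4):
0 0 1 0 1
1 1 0 0 1
0 0 0 1 0
1 0 1 0 0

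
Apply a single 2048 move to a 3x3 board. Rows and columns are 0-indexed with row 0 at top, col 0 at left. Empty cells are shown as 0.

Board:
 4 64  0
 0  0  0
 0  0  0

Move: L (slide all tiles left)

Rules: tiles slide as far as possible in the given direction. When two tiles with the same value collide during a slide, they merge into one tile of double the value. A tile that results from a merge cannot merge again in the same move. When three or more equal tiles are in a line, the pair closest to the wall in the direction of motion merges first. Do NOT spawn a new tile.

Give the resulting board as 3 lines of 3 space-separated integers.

Slide left:
row 0: [4, 64, 0] -> [4, 64, 0]
row 1: [0, 0, 0] -> [0, 0, 0]
row 2: [0, 0, 0] -> [0, 0, 0]

Answer:  4 64  0
 0  0  0
 0  0  0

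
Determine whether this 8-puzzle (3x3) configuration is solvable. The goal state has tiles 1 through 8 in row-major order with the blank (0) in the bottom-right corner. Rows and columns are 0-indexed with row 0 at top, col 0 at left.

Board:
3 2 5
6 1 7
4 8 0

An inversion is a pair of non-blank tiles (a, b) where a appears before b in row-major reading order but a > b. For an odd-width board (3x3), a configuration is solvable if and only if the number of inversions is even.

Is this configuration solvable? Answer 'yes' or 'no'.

Inversions (pairs i<j in row-major order where tile[i] > tile[j] > 0): 8
8 is even, so the puzzle is solvable.

Answer: yes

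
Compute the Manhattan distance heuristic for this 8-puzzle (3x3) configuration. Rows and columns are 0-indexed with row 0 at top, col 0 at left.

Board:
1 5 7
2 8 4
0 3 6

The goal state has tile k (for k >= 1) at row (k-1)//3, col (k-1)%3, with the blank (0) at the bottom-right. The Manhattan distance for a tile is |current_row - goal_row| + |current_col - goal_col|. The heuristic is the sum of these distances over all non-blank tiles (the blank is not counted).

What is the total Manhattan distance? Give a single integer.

Answer: 14

Derivation:
Tile 1: at (0,0), goal (0,0), distance |0-0|+|0-0| = 0
Tile 5: at (0,1), goal (1,1), distance |0-1|+|1-1| = 1
Tile 7: at (0,2), goal (2,0), distance |0-2|+|2-0| = 4
Tile 2: at (1,0), goal (0,1), distance |1-0|+|0-1| = 2
Tile 8: at (1,1), goal (2,1), distance |1-2|+|1-1| = 1
Tile 4: at (1,2), goal (1,0), distance |1-1|+|2-0| = 2
Tile 3: at (2,1), goal (0,2), distance |2-0|+|1-2| = 3
Tile 6: at (2,2), goal (1,2), distance |2-1|+|2-2| = 1
Sum: 0 + 1 + 4 + 2 + 1 + 2 + 3 + 1 = 14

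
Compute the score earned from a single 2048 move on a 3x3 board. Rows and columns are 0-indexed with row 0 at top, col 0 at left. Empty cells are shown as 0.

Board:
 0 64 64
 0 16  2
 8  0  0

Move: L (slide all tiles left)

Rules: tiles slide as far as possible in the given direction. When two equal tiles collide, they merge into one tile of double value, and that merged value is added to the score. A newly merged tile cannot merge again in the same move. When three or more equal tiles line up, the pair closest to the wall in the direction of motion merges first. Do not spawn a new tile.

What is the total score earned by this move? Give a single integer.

Slide left:
row 0: [0, 64, 64] -> [128, 0, 0]  score +128 (running 128)
row 1: [0, 16, 2] -> [16, 2, 0]  score +0 (running 128)
row 2: [8, 0, 0] -> [8, 0, 0]  score +0 (running 128)
Board after move:
128   0   0
 16   2   0
  8   0   0

Answer: 128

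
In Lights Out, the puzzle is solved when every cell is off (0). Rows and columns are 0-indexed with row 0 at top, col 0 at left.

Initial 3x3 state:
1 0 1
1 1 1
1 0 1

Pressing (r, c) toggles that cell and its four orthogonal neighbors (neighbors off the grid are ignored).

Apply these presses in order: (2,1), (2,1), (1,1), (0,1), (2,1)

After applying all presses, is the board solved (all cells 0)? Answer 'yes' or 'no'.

Answer: yes

Derivation:
After press 1 at (2,1):
1 0 1
1 0 1
0 1 0

After press 2 at (2,1):
1 0 1
1 1 1
1 0 1

After press 3 at (1,1):
1 1 1
0 0 0
1 1 1

After press 4 at (0,1):
0 0 0
0 1 0
1 1 1

After press 5 at (2,1):
0 0 0
0 0 0
0 0 0

Lights still on: 0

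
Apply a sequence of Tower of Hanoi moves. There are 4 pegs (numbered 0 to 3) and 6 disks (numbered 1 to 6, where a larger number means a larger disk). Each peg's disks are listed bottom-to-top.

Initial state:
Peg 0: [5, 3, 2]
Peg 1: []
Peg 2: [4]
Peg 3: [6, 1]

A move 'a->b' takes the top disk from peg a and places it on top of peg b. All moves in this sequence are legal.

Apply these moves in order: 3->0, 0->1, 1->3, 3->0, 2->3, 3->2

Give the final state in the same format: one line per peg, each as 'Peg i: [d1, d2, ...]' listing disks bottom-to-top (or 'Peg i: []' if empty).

After move 1 (3->0):
Peg 0: [5, 3, 2, 1]
Peg 1: []
Peg 2: [4]
Peg 3: [6]

After move 2 (0->1):
Peg 0: [5, 3, 2]
Peg 1: [1]
Peg 2: [4]
Peg 3: [6]

After move 3 (1->3):
Peg 0: [5, 3, 2]
Peg 1: []
Peg 2: [4]
Peg 3: [6, 1]

After move 4 (3->0):
Peg 0: [5, 3, 2, 1]
Peg 1: []
Peg 2: [4]
Peg 3: [6]

After move 5 (2->3):
Peg 0: [5, 3, 2, 1]
Peg 1: []
Peg 2: []
Peg 3: [6, 4]

After move 6 (3->2):
Peg 0: [5, 3, 2, 1]
Peg 1: []
Peg 2: [4]
Peg 3: [6]

Answer: Peg 0: [5, 3, 2, 1]
Peg 1: []
Peg 2: [4]
Peg 3: [6]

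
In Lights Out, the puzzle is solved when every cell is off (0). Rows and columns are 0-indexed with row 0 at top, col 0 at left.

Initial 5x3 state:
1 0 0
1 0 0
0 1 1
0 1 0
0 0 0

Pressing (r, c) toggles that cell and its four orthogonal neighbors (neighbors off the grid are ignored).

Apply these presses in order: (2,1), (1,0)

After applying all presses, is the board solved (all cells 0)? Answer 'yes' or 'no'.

After press 1 at (2,1):
1 0 0
1 1 0
1 0 0
0 0 0
0 0 0

After press 2 at (1,0):
0 0 0
0 0 0
0 0 0
0 0 0
0 0 0

Lights still on: 0

Answer: yes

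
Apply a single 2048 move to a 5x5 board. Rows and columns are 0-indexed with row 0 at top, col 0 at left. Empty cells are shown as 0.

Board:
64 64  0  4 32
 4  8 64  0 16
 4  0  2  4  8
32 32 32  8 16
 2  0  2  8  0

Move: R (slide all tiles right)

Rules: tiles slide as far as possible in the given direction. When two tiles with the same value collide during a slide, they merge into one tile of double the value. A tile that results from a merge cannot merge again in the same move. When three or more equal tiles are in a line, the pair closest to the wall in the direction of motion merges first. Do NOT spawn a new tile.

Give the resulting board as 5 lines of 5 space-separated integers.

Slide right:
row 0: [64, 64, 0, 4, 32] -> [0, 0, 128, 4, 32]
row 1: [4, 8, 64, 0, 16] -> [0, 4, 8, 64, 16]
row 2: [4, 0, 2, 4, 8] -> [0, 4, 2, 4, 8]
row 3: [32, 32, 32, 8, 16] -> [0, 32, 64, 8, 16]
row 4: [2, 0, 2, 8, 0] -> [0, 0, 0, 4, 8]

Answer:   0   0 128   4  32
  0   4   8  64  16
  0   4   2   4   8
  0  32  64   8  16
  0   0   0   4   8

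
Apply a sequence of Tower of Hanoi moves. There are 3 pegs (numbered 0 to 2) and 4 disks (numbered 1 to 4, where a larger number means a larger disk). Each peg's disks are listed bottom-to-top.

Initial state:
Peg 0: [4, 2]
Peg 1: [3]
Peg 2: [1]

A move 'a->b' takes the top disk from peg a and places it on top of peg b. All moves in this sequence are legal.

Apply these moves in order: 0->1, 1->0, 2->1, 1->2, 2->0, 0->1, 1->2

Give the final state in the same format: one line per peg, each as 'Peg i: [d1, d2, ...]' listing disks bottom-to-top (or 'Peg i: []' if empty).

Answer: Peg 0: [4, 2]
Peg 1: [3]
Peg 2: [1]

Derivation:
After move 1 (0->1):
Peg 0: [4]
Peg 1: [3, 2]
Peg 2: [1]

After move 2 (1->0):
Peg 0: [4, 2]
Peg 1: [3]
Peg 2: [1]

After move 3 (2->1):
Peg 0: [4, 2]
Peg 1: [3, 1]
Peg 2: []

After move 4 (1->2):
Peg 0: [4, 2]
Peg 1: [3]
Peg 2: [1]

After move 5 (2->0):
Peg 0: [4, 2, 1]
Peg 1: [3]
Peg 2: []

After move 6 (0->1):
Peg 0: [4, 2]
Peg 1: [3, 1]
Peg 2: []

After move 7 (1->2):
Peg 0: [4, 2]
Peg 1: [3]
Peg 2: [1]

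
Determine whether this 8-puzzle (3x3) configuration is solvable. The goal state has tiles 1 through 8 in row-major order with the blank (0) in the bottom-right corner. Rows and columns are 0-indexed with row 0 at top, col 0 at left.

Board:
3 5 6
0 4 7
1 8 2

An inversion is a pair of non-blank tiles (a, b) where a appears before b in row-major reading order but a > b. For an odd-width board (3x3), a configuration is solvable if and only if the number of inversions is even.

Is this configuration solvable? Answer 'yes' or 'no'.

Answer: no

Derivation:
Inversions (pairs i<j in row-major order where tile[i] > tile[j] > 0): 13
13 is odd, so the puzzle is not solvable.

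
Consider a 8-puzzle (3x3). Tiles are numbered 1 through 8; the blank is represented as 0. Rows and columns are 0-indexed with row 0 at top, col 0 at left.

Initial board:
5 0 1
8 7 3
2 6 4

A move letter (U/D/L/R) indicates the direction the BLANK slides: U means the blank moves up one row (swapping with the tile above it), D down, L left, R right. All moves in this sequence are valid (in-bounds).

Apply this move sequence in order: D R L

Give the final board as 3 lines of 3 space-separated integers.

Answer: 5 7 1
8 0 3
2 6 4

Derivation:
After move 1 (D):
5 7 1
8 0 3
2 6 4

After move 2 (R):
5 7 1
8 3 0
2 6 4

After move 3 (L):
5 7 1
8 0 3
2 6 4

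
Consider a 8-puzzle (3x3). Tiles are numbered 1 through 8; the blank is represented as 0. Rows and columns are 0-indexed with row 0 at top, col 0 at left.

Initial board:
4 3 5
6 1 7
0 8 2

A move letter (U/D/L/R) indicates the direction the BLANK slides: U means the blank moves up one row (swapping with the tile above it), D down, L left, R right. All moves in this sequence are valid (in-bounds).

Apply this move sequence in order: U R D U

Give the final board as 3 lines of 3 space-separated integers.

Answer: 4 3 5
1 0 7
6 8 2

Derivation:
After move 1 (U):
4 3 5
0 1 7
6 8 2

After move 2 (R):
4 3 5
1 0 7
6 8 2

After move 3 (D):
4 3 5
1 8 7
6 0 2

After move 4 (U):
4 3 5
1 0 7
6 8 2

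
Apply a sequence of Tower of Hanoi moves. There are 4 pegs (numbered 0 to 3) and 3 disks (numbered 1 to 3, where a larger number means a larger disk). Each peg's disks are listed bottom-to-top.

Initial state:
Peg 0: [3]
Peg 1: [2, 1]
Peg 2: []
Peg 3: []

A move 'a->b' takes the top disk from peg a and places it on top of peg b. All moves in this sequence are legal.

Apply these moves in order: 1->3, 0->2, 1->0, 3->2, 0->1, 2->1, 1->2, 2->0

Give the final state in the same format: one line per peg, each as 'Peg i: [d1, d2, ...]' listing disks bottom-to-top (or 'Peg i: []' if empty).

Answer: Peg 0: [1]
Peg 1: [2]
Peg 2: [3]
Peg 3: []

Derivation:
After move 1 (1->3):
Peg 0: [3]
Peg 1: [2]
Peg 2: []
Peg 3: [1]

After move 2 (0->2):
Peg 0: []
Peg 1: [2]
Peg 2: [3]
Peg 3: [1]

After move 3 (1->0):
Peg 0: [2]
Peg 1: []
Peg 2: [3]
Peg 3: [1]

After move 4 (3->2):
Peg 0: [2]
Peg 1: []
Peg 2: [3, 1]
Peg 3: []

After move 5 (0->1):
Peg 0: []
Peg 1: [2]
Peg 2: [3, 1]
Peg 3: []

After move 6 (2->1):
Peg 0: []
Peg 1: [2, 1]
Peg 2: [3]
Peg 3: []

After move 7 (1->2):
Peg 0: []
Peg 1: [2]
Peg 2: [3, 1]
Peg 3: []

After move 8 (2->0):
Peg 0: [1]
Peg 1: [2]
Peg 2: [3]
Peg 3: []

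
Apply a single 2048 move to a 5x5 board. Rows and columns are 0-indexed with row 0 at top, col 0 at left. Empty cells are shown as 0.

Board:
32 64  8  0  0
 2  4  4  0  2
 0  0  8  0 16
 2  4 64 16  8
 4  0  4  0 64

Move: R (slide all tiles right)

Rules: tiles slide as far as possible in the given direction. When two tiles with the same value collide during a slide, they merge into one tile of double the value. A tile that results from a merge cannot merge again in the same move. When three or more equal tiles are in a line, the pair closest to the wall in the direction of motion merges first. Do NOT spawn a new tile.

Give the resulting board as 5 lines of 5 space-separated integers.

Slide right:
row 0: [32, 64, 8, 0, 0] -> [0, 0, 32, 64, 8]
row 1: [2, 4, 4, 0, 2] -> [0, 0, 2, 8, 2]
row 2: [0, 0, 8, 0, 16] -> [0, 0, 0, 8, 16]
row 3: [2, 4, 64, 16, 8] -> [2, 4, 64, 16, 8]
row 4: [4, 0, 4, 0, 64] -> [0, 0, 0, 8, 64]

Answer:  0  0 32 64  8
 0  0  2  8  2
 0  0  0  8 16
 2  4 64 16  8
 0  0  0  8 64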